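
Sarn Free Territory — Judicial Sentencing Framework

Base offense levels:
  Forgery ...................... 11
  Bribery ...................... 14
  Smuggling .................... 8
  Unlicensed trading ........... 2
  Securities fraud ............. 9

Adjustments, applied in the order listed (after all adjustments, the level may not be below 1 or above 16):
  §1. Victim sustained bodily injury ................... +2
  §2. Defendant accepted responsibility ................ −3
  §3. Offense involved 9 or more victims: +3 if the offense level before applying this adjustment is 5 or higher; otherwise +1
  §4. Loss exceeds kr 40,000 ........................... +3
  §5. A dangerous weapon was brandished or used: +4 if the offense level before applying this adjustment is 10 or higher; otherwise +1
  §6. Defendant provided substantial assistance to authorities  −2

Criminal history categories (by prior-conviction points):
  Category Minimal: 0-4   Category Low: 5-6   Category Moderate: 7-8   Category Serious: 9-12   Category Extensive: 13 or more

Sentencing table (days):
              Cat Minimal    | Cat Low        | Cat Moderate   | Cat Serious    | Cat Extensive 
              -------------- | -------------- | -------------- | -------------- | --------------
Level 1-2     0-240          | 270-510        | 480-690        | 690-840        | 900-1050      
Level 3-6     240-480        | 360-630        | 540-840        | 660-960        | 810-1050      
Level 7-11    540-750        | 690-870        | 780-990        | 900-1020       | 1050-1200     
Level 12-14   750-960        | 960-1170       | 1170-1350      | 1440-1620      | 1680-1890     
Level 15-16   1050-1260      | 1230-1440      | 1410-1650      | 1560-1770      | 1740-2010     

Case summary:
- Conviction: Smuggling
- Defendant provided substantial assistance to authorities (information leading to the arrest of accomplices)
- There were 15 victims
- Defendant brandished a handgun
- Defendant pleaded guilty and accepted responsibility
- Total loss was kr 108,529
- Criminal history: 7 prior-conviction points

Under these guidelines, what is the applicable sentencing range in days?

Base offense level for smuggling: 8.
§2 applies: 8 − 3 = 5.
§3 applies (level before this adjustment is 5 ≥ 5, so +3): 5 + 3 = 8.
§4 applies: 8 + 3 = 11.
§5 applies (level before this adjustment is 11 ≥ 10, so +4): 11 + 4 = 15.
§6 applies: 15 − 2 = 13.
Final offense level: 13.
Criminal history: 7 prior points → Category Moderate (7-8).
Level 13 falls in the 12-14 band.
Grid: Level 12-14 × Category Moderate = 1170-1350 days.

1170-1350 days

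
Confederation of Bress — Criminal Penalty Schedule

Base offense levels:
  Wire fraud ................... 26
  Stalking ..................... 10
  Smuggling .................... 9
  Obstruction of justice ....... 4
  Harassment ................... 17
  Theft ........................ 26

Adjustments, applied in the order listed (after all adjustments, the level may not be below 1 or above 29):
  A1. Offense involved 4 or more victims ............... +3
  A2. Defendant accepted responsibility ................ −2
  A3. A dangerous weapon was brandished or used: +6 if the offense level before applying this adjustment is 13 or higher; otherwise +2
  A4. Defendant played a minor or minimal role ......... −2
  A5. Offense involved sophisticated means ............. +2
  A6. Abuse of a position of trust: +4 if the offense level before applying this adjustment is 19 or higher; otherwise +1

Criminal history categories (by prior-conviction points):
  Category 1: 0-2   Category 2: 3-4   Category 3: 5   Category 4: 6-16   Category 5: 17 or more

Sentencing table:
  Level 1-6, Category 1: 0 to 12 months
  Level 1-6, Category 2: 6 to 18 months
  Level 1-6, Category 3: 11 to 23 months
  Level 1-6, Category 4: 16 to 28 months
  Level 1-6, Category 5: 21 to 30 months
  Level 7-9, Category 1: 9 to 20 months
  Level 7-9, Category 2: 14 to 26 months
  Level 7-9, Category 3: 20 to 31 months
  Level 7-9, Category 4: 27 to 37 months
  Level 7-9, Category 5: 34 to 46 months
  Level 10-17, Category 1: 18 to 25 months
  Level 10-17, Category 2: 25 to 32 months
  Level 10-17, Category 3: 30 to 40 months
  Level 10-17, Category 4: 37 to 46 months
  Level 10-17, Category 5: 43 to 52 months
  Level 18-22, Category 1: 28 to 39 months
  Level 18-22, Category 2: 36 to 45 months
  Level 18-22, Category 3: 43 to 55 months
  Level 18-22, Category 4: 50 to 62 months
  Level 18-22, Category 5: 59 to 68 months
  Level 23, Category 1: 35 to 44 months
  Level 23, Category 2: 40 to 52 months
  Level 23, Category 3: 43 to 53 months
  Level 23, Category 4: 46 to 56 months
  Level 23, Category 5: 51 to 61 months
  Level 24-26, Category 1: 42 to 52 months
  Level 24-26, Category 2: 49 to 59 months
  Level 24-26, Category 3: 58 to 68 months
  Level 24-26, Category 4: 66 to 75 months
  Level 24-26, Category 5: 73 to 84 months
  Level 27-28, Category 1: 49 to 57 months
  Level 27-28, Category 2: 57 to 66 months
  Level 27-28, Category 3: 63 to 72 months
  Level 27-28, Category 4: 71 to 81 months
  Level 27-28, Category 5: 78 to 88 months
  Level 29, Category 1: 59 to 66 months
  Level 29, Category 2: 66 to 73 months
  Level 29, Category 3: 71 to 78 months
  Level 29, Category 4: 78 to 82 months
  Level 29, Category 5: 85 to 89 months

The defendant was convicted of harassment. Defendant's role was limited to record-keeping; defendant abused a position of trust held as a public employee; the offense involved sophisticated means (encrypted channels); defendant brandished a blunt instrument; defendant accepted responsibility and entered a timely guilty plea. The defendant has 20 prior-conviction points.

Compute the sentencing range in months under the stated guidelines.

73-84 months

Base offense level for harassment: 17.
A1 does not apply.
A2 applies: 17 − 2 = 15.
A3 applies (level before this adjustment is 15 ≥ 13, so +6): 15 + 6 = 21.
A4 applies: 21 − 2 = 19.
A5 applies: 19 + 2 = 21.
A6 applies (level before this adjustment is 21 ≥ 19, so +4): 21 + 4 = 25.
Final offense level: 25.
Criminal history: 20 prior points → Category 5 (17+).
Level 25 falls in the 24-26 band.
Grid: Level 24-26 × Category 5 = 73-84 months.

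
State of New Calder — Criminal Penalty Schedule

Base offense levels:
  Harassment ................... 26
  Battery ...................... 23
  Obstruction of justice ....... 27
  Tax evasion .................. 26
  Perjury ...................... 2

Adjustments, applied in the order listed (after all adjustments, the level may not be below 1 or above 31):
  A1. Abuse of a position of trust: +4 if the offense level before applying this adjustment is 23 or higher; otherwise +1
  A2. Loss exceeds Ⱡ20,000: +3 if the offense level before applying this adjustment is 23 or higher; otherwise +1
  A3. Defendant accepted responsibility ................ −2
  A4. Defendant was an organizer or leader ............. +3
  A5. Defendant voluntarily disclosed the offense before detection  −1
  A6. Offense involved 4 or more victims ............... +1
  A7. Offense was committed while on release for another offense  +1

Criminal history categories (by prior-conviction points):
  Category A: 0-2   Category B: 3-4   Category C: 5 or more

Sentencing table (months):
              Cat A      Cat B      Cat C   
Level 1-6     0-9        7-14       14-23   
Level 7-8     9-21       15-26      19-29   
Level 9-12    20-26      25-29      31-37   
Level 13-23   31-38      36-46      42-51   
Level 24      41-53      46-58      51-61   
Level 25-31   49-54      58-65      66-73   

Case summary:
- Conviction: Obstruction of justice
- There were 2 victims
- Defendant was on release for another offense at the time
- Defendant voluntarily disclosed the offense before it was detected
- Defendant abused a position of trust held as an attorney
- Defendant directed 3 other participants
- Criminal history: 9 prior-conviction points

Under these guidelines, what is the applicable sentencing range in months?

Base offense level for obstruction of justice: 27.
A1 applies (level before this adjustment is 27 ≥ 23, so +4): 27 + 4 = 31.
A3 does not apply.
A4 applies: 31 + 3 = 34.
A5 applies: 34 − 1 = 33.
A6 does not apply.
A7 applies: 33 + 1 = 34.
Level 34 exceeds the maximum of 31; capped at 31.
Final offense level: 31.
Criminal history: 9 prior points → Category C (5+).
Level 31 falls in the 25-31 band.
Grid: Level 25-31 × Category C = 66-73 months.

66-73 months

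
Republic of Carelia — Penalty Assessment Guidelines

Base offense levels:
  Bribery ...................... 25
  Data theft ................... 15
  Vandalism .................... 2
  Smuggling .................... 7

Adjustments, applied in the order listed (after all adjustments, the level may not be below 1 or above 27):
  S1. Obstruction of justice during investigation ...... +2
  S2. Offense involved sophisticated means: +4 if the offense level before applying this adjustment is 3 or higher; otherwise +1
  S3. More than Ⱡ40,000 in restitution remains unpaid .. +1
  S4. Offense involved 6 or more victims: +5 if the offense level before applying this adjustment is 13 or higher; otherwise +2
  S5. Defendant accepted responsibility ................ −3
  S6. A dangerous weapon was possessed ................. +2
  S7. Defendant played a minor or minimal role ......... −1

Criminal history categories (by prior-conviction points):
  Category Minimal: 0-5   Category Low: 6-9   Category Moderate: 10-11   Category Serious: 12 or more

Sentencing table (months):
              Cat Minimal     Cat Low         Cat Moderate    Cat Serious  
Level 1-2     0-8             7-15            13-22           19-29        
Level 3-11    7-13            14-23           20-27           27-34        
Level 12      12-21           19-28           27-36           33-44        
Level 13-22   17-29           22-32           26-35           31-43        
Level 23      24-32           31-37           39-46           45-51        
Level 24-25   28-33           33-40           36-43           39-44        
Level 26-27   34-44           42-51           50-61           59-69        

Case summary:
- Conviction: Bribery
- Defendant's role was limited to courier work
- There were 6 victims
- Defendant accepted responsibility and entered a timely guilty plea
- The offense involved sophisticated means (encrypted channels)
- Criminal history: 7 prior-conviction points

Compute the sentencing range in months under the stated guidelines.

42-51 months

Base offense level for bribery: 25.
S1 does not apply.
S2 applies (level before this adjustment is 25 ≥ 3, so +4): 25 + 4 = 29.
S4 applies (level before this adjustment is 29 ≥ 13, so +5): 29 + 5 = 34.
S5 applies: 34 − 3 = 31.
S6 does not apply.
S7 applies: 31 − 1 = 30.
Level 30 exceeds the maximum of 27; capped at 27.
Final offense level: 27.
Criminal history: 7 prior points → Category Low (6-9).
Level 27 falls in the 26-27 band.
Grid: Level 26-27 × Category Low = 42-51 months.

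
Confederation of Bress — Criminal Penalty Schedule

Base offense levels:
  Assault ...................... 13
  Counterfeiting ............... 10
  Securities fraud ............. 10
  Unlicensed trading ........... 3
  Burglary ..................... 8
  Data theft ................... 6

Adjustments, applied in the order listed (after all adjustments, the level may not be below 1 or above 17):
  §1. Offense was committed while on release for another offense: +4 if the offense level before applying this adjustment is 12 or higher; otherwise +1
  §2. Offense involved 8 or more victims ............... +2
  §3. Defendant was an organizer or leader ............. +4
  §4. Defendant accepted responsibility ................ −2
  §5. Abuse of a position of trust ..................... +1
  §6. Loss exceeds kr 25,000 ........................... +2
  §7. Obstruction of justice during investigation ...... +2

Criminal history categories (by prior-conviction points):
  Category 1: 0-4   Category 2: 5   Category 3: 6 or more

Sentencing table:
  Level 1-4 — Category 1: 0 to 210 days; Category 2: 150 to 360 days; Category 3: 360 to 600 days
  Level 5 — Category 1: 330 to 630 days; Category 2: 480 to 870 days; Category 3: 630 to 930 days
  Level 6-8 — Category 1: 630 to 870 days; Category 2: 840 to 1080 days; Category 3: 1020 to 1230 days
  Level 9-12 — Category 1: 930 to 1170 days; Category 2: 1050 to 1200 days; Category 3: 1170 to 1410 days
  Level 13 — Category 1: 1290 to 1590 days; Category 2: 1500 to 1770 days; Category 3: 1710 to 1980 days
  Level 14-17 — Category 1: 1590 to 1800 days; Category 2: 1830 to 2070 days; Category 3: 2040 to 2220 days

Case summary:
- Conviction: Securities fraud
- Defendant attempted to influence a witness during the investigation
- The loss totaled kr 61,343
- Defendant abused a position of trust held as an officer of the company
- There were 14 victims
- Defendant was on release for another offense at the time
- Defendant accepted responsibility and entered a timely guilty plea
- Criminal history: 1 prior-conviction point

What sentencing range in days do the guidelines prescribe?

1590-1800 days

Base offense level for securities fraud: 10.
§1 applies (level before this adjustment is 10 < 12, so +1): 10 + 1 = 11.
§2 applies: 11 + 2 = 13.
§4 applies: 13 − 2 = 11.
§5 applies: 11 + 1 = 12.
§6 applies: 12 + 2 = 14.
§7 applies: 14 + 2 = 16.
Final offense level: 16.
Criminal history: 1 prior point → Category 1 (0-4).
Level 16 falls in the 14-17 band.
Grid: Level 14-17 × Category 1 = 1590-1800 days.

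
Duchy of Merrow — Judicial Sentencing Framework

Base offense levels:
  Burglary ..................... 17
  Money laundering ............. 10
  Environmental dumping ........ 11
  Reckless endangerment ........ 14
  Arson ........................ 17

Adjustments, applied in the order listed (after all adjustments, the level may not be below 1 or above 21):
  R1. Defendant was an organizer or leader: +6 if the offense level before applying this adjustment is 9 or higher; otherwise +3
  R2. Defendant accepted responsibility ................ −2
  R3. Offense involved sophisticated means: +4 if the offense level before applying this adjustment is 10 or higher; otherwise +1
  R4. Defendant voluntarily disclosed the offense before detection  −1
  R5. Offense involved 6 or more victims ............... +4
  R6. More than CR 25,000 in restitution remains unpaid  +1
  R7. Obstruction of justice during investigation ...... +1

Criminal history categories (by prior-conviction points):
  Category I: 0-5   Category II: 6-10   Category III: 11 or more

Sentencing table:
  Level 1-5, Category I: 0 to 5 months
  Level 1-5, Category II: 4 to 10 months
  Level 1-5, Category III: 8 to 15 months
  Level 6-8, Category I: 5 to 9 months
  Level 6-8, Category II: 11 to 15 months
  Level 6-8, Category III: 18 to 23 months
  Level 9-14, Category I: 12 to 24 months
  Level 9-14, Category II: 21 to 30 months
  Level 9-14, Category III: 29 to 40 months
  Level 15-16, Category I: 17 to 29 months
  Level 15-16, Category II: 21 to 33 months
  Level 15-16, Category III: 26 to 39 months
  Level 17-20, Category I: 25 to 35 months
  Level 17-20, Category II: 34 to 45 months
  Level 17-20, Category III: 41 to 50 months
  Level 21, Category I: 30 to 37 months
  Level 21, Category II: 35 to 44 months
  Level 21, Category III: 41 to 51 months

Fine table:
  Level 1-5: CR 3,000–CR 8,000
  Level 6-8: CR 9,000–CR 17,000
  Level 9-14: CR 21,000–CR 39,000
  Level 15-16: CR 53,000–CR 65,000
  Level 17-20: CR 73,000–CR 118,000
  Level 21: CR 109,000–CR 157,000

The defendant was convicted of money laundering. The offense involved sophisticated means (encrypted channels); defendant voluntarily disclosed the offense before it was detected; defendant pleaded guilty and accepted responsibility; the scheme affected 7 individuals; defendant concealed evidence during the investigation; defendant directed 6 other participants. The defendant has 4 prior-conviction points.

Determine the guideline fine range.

CR 109,000–CR 157,000

Base offense level for money laundering: 10.
R1 applies (level before this adjustment is 10 ≥ 9, so +6): 10 + 6 = 16.
R2 applies: 16 − 2 = 14.
R3 applies (level before this adjustment is 14 ≥ 10, so +4): 14 + 4 = 18.
R4 applies: 18 − 1 = 17.
R5 applies: 17 + 4 = 21.
R6 does not apply.
R7 applies: 21 + 1 = 22.
Level 22 exceeds the maximum of 21; capped at 21.
Final offense level: 21.
Level 21 falls in the 21 band.
Fine table: Level 21 → CR 109,000–CR 157,000.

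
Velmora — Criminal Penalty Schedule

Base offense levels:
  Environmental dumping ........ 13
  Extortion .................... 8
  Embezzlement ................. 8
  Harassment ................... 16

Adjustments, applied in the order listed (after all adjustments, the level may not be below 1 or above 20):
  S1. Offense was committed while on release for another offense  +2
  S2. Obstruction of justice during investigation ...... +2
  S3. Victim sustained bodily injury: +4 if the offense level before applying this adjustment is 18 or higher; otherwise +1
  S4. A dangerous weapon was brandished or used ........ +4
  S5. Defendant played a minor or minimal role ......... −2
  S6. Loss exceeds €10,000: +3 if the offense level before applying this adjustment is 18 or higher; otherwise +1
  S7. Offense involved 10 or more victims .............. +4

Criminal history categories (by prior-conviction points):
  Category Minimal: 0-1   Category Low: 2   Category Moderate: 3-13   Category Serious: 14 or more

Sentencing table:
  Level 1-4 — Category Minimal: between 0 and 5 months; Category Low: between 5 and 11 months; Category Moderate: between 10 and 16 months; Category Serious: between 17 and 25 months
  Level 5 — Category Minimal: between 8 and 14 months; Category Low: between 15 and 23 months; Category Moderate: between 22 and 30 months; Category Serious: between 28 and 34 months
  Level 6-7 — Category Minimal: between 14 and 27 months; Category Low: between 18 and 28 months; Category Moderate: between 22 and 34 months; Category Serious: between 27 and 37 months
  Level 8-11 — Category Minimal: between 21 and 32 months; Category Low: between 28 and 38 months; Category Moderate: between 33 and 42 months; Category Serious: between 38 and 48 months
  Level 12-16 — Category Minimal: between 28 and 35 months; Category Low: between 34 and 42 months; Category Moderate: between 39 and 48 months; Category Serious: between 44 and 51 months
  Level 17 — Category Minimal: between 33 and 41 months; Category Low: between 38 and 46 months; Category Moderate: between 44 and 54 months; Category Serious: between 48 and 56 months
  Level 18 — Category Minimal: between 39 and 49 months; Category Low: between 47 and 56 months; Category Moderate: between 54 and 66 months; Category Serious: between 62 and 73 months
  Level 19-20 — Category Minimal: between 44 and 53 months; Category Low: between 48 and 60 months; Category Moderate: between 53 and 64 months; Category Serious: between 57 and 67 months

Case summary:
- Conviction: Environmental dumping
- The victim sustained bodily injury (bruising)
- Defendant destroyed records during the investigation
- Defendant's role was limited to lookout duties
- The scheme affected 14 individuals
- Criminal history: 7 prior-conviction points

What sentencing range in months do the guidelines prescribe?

Base offense level for environmental dumping: 13.
S2 applies: 13 + 2 = 15.
S3 applies (level before this adjustment is 15 < 18, so +1): 15 + 1 = 16.
S4 does not apply.
S5 applies: 16 − 2 = 14.
S6 does not apply.
S7 applies: 14 + 4 = 18.
Final offense level: 18.
Criminal history: 7 prior points → Category Moderate (3-13).
Level 18 falls in the 18 band.
Grid: Level 18 × Category Moderate = 54-66 months.

54-66 months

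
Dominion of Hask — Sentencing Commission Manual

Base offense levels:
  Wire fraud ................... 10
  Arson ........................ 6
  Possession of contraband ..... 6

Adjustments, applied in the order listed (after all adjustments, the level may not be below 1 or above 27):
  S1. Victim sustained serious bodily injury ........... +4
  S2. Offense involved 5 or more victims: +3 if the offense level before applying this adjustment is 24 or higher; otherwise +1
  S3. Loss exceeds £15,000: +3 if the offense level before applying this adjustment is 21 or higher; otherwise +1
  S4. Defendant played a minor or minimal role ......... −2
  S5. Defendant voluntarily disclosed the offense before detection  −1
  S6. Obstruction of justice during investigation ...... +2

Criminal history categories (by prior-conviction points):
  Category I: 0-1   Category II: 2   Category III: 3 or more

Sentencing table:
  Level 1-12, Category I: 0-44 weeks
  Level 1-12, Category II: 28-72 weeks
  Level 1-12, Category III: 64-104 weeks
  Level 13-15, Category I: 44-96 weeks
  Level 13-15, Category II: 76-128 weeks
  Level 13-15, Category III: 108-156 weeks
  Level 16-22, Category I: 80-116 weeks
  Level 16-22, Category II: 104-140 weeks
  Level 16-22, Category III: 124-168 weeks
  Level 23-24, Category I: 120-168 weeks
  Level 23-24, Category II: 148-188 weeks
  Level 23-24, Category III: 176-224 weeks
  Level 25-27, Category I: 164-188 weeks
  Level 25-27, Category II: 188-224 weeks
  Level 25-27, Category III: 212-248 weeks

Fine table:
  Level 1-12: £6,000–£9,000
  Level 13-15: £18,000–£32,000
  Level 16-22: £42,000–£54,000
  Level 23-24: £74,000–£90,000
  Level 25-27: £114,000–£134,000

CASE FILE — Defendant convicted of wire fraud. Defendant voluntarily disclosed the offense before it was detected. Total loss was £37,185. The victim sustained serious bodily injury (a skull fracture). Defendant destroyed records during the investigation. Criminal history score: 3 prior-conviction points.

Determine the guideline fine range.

£42,000–£54,000

Base offense level for wire fraud: 10.
S1 applies: 10 + 4 = 14.
S3 applies (level before this adjustment is 14 < 21, so +1): 14 + 1 = 15.
S4 does not apply.
S5 applies: 15 − 1 = 14.
S6 applies: 14 + 2 = 16.
Final offense level: 16.
Level 16 falls in the 16-22 band.
Fine table: Level 16-22 → £42,000–£54,000.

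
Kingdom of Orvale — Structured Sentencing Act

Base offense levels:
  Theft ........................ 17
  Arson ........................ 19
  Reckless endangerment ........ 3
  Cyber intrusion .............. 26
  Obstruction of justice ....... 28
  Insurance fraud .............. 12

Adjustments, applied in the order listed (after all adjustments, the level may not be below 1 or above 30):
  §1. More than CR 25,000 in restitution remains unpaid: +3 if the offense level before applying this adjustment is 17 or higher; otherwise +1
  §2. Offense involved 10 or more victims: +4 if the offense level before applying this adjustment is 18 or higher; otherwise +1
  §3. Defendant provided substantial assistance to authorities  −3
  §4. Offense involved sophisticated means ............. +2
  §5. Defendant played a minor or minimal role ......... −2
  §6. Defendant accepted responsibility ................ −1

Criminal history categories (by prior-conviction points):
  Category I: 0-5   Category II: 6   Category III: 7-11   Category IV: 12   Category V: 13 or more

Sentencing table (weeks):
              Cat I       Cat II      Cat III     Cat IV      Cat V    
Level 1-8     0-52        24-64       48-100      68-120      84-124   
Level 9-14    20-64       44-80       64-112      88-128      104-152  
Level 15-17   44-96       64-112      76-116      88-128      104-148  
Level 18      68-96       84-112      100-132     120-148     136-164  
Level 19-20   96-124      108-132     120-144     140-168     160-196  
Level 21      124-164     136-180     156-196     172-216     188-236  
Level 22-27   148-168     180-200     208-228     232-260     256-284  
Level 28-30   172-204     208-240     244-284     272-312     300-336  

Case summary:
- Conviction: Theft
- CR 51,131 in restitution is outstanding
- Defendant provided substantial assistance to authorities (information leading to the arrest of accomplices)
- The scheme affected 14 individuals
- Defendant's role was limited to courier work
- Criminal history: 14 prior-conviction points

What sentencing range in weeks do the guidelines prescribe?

160-196 weeks

Base offense level for theft: 17.
§1 applies (level before this adjustment is 17 ≥ 17, so +3): 17 + 3 = 20.
§2 applies (level before this adjustment is 20 ≥ 18, so +4): 20 + 4 = 24.
§3 applies: 24 − 3 = 21.
§5 applies: 21 − 2 = 19.
Final offense level: 19.
Criminal history: 14 prior points → Category V (13+).
Level 19 falls in the 19-20 band.
Grid: Level 19-20 × Category V = 160-196 weeks.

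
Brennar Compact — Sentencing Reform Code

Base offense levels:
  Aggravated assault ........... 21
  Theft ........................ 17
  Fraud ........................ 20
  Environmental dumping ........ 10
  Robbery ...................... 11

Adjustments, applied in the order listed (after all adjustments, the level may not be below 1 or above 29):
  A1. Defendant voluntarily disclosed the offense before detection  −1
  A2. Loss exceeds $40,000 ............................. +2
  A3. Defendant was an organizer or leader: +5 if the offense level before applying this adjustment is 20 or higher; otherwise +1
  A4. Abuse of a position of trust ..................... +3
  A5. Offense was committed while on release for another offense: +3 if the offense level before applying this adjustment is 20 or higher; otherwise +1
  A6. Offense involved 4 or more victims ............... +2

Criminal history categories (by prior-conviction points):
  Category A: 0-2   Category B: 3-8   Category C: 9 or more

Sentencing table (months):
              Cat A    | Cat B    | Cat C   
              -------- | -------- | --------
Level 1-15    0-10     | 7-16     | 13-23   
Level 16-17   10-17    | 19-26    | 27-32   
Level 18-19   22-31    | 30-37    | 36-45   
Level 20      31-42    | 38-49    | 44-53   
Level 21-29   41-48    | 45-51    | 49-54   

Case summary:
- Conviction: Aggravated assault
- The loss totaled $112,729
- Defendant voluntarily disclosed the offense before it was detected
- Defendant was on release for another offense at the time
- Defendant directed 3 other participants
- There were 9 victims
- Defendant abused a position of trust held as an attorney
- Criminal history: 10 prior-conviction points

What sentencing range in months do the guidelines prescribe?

Base offense level for aggravated assault: 21.
A1 applies: 21 − 1 = 20.
A2 applies: 20 + 2 = 22.
A3 applies (level before this adjustment is 22 ≥ 20, so +5): 22 + 5 = 27.
A4 applies: 27 + 3 = 30.
A5 applies (level before this adjustment is 30 ≥ 20, so +3): 30 + 3 = 33.
A6 applies: 33 + 2 = 35.
Level 35 exceeds the maximum of 29; capped at 29.
Final offense level: 29.
Criminal history: 10 prior points → Category C (9+).
Level 29 falls in the 21-29 band.
Grid: Level 21-29 × Category C = 49-54 months.

49-54 months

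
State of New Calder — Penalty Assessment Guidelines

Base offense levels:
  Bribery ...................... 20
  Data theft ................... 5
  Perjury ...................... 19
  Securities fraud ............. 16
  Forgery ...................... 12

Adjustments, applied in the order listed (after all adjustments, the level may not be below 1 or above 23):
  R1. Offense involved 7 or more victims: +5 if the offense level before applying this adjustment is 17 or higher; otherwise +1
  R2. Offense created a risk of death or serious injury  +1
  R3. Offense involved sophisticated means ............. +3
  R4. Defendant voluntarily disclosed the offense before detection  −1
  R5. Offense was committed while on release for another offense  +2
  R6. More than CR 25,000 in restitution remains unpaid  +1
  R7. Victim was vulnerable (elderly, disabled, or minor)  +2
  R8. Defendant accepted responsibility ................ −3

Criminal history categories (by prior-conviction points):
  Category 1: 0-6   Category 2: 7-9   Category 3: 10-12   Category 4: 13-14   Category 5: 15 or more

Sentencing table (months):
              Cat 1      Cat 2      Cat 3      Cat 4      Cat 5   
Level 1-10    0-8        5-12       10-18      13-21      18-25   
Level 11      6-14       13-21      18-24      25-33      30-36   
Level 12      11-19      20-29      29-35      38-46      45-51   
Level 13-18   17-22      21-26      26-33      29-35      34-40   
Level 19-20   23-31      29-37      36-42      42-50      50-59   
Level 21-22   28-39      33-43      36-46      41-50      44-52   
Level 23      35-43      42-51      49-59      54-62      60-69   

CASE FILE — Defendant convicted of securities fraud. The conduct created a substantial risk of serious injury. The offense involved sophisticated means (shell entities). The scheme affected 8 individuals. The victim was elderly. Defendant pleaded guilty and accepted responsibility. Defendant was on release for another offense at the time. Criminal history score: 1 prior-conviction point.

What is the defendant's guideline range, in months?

Base offense level for securities fraud: 16.
R1 applies (level before this adjustment is 16 < 17, so +1): 16 + 1 = 17.
R2 applies: 17 + 1 = 18.
R3 applies: 18 + 3 = 21.
R4 does not apply.
R5 applies: 21 + 2 = 23.
R6 does not apply.
R7 applies: 23 + 2 = 25.
R8 applies: 25 − 3 = 22.
Final offense level: 22.
Criminal history: 1 prior point → Category 1 (0-6).
Level 22 falls in the 21-22 band.
Grid: Level 21-22 × Category 1 = 28-39 months.

28-39 months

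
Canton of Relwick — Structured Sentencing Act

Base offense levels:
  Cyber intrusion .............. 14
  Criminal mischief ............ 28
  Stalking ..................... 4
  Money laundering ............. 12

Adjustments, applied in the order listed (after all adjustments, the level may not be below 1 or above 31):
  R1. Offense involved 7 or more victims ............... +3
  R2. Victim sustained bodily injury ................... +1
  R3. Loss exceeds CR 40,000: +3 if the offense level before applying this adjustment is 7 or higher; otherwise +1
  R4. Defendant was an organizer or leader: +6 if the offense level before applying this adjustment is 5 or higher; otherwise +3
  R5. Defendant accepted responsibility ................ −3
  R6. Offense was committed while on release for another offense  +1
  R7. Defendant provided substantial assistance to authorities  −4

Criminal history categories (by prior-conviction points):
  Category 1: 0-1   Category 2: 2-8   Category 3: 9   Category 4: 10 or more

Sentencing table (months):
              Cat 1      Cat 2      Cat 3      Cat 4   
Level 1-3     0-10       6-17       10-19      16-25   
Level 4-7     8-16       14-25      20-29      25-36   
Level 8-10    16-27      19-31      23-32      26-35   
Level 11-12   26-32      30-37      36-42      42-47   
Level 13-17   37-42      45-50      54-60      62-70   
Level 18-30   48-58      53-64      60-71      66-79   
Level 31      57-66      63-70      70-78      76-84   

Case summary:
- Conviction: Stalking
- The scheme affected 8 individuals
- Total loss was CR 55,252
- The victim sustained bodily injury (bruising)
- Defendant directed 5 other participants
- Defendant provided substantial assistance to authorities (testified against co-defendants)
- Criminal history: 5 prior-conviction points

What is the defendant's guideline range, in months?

45-50 months

Base offense level for stalking: 4.
R1 applies: 4 + 3 = 7.
R2 applies: 7 + 1 = 8.
R3 applies (level before this adjustment is 8 ≥ 7, so +3): 8 + 3 = 11.
R4 applies (level before this adjustment is 11 ≥ 5, so +6): 11 + 6 = 17.
R6 does not apply.
R7 applies: 17 − 4 = 13.
Final offense level: 13.
Criminal history: 5 prior points → Category 2 (2-8).
Level 13 falls in the 13-17 band.
Grid: Level 13-17 × Category 2 = 45-50 months.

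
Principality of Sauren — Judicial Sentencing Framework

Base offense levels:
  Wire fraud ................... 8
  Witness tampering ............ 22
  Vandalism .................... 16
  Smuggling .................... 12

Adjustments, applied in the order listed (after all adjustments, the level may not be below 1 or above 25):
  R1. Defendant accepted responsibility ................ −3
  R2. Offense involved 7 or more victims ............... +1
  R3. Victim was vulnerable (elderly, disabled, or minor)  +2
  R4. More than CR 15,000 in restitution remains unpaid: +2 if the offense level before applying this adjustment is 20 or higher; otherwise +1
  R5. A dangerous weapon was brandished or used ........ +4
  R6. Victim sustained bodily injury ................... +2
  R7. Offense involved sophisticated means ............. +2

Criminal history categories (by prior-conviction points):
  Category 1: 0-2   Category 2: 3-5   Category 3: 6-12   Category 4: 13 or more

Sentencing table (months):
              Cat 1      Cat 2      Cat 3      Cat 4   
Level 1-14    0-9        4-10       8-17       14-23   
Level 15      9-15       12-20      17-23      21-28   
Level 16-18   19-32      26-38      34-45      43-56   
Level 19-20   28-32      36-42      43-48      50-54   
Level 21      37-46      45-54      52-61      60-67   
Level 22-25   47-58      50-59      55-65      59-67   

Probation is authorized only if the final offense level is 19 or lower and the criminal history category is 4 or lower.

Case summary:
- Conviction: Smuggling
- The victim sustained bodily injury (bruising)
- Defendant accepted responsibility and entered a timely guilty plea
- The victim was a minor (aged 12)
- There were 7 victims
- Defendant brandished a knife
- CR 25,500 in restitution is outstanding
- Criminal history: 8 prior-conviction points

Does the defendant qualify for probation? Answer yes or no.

Base offense level for smuggling: 12.
R1 applies: 12 − 3 = 9.
R2 applies: 9 + 1 = 10.
R3 applies: 10 + 2 = 12.
R4 applies (level before this adjustment is 12 < 20, so +1): 12 + 1 = 13.
R5 applies: 13 + 4 = 17.
R6 applies: 17 + 2 = 19.
Final offense level: 19.
Criminal history: 8 prior points → Category 3 (6-12).
Level 19 falls in the 19-20 band.
Grid: Level 19-20 × Category 3 = 43-48 months.
Probation check: level 19 ≤ 19 and category 3 ≤ 4 → eligible.

Yes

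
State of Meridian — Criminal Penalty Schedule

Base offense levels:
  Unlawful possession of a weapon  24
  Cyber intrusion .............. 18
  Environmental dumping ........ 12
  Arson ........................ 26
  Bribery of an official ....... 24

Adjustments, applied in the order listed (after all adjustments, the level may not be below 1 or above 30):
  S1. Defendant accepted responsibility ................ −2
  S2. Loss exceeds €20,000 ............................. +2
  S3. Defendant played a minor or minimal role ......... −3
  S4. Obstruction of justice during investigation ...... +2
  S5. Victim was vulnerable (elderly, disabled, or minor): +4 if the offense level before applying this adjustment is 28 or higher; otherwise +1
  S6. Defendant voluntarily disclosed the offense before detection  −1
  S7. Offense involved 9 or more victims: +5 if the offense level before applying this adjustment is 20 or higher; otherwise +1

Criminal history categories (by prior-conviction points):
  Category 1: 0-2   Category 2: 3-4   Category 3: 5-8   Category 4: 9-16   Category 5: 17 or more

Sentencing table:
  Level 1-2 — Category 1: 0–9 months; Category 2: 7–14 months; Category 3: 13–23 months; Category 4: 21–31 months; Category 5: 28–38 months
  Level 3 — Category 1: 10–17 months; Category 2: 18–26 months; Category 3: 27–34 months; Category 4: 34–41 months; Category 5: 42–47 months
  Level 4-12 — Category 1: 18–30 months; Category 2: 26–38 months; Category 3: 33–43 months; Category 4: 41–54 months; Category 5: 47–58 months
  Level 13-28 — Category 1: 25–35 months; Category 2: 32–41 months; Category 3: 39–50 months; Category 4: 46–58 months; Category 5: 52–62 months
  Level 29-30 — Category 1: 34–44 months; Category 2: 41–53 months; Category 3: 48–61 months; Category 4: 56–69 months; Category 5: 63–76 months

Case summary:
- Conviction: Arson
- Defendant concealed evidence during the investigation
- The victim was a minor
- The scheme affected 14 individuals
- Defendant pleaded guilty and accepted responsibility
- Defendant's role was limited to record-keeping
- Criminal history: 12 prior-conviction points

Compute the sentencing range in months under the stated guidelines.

56-69 months

Base offense level for arson: 26.
S1 applies: 26 − 2 = 24.
S2 does not apply.
S3 applies: 24 − 3 = 21.
S4 applies: 21 + 2 = 23.
S5 applies (level before this adjustment is 23 < 28, so +1): 23 + 1 = 24.
S7 applies (level before this adjustment is 24 ≥ 20, so +5): 24 + 5 = 29.
Final offense level: 29.
Criminal history: 12 prior points → Category 4 (9-16).
Level 29 falls in the 29-30 band.
Grid: Level 29-30 × Category 4 = 56-69 months.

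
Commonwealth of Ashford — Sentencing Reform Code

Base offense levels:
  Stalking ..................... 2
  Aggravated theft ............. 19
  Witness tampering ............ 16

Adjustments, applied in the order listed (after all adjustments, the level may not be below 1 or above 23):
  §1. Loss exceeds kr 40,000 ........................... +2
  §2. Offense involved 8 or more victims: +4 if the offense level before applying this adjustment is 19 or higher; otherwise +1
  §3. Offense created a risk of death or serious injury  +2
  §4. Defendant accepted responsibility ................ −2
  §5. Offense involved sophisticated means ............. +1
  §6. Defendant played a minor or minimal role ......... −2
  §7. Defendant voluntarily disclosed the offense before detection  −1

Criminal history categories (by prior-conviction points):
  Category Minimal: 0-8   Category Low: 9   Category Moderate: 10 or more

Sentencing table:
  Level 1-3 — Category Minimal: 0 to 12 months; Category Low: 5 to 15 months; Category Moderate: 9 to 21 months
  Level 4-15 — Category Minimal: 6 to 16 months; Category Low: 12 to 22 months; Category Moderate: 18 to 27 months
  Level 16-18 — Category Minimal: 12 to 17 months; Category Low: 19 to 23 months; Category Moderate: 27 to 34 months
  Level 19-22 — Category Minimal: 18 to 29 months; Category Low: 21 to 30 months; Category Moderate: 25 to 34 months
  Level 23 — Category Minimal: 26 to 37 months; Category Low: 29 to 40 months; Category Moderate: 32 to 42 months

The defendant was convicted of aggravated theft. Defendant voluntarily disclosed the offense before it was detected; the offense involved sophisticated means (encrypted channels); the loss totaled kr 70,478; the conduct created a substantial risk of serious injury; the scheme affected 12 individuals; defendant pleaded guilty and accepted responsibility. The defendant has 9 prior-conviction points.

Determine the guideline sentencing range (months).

29-40 months

Base offense level for aggravated theft: 19.
§1 applies: 19 + 2 = 21.
§2 applies (level before this adjustment is 21 ≥ 19, so +4): 21 + 4 = 25.
§3 applies: 25 + 2 = 27.
§4 applies: 27 − 2 = 25.
§5 applies: 25 + 1 = 26.
§6 does not apply.
§7 applies: 26 − 1 = 25.
Level 25 exceeds the maximum of 23; capped at 23.
Final offense level: 23.
Criminal history: 9 prior points → Category Low (9).
Level 23 falls in the 23 band.
Grid: Level 23 × Category Low = 29-40 months.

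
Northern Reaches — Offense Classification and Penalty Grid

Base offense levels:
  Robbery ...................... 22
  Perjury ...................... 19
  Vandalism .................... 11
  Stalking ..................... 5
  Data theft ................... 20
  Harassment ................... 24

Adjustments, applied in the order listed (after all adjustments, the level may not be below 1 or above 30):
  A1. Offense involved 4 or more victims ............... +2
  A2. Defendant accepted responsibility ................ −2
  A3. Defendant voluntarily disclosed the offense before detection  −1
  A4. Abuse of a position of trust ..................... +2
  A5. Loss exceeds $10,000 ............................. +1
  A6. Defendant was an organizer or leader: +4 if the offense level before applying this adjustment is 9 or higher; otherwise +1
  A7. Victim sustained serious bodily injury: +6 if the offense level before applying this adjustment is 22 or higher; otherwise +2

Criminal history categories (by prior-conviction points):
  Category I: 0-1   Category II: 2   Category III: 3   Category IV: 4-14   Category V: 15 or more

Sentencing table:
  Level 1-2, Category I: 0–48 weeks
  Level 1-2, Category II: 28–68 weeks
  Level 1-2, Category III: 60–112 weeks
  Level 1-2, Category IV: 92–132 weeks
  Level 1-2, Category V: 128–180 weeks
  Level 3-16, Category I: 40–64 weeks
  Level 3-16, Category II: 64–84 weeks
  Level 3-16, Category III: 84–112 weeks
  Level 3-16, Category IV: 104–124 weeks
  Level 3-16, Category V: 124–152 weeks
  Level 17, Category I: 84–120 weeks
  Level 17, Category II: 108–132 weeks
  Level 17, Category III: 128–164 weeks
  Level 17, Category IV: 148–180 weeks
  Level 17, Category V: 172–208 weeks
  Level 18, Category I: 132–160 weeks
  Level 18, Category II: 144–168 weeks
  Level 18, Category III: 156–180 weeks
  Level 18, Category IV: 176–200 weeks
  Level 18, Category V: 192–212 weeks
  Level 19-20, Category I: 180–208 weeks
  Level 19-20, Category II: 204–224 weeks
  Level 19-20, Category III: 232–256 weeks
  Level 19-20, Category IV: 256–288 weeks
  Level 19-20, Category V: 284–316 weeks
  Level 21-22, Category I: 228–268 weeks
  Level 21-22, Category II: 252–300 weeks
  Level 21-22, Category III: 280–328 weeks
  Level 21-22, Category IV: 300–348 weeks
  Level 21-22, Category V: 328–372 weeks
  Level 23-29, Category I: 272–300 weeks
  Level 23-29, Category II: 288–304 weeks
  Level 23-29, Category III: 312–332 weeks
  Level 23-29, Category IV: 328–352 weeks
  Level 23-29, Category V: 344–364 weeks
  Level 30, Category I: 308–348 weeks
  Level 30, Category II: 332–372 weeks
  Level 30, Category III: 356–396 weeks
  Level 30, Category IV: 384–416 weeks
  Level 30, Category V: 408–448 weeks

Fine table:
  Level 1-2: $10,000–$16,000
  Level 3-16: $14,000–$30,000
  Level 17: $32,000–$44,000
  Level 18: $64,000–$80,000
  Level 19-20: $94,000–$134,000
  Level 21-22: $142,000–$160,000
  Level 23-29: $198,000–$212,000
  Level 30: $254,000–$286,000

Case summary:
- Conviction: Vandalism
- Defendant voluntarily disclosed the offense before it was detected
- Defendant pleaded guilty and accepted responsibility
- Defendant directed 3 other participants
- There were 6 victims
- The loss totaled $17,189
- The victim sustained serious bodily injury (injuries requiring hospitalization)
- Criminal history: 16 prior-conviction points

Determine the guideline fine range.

$32,000–$44,000

Base offense level for vandalism: 11.
A1 applies: 11 + 2 = 13.
A2 applies: 13 − 2 = 11.
A3 applies: 11 − 1 = 10.
A5 applies: 10 + 1 = 11.
A6 applies (level before this adjustment is 11 ≥ 9, so +4): 11 + 4 = 15.
A7 applies (level before this adjustment is 15 < 22, so +2): 15 + 2 = 17.
Final offense level: 17.
Level 17 falls in the 17 band.
Fine table: Level 17 → $32,000–$44,000.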